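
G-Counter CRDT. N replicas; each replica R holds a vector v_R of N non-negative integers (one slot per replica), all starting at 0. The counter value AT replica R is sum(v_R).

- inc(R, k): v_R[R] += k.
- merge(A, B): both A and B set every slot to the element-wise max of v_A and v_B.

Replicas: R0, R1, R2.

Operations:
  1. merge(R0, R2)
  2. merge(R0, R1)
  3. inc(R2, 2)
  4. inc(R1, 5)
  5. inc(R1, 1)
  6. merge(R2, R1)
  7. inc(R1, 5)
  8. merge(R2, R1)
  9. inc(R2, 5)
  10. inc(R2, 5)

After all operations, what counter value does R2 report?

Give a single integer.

Answer: 23

Derivation:
Op 1: merge R0<->R2 -> R0=(0,0,0) R2=(0,0,0)
Op 2: merge R0<->R1 -> R0=(0,0,0) R1=(0,0,0)
Op 3: inc R2 by 2 -> R2=(0,0,2) value=2
Op 4: inc R1 by 5 -> R1=(0,5,0) value=5
Op 5: inc R1 by 1 -> R1=(0,6,0) value=6
Op 6: merge R2<->R1 -> R2=(0,6,2) R1=(0,6,2)
Op 7: inc R1 by 5 -> R1=(0,11,2) value=13
Op 8: merge R2<->R1 -> R2=(0,11,2) R1=(0,11,2)
Op 9: inc R2 by 5 -> R2=(0,11,7) value=18
Op 10: inc R2 by 5 -> R2=(0,11,12) value=23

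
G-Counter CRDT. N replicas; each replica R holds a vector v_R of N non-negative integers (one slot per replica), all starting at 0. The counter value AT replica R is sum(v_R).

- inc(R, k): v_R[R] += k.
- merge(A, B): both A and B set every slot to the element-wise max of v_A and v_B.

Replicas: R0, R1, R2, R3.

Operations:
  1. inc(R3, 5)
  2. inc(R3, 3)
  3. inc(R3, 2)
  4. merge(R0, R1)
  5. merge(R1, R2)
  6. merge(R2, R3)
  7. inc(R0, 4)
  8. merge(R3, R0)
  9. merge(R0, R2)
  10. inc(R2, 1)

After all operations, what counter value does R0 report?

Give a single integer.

Answer: 14

Derivation:
Op 1: inc R3 by 5 -> R3=(0,0,0,5) value=5
Op 2: inc R3 by 3 -> R3=(0,0,0,8) value=8
Op 3: inc R3 by 2 -> R3=(0,0,0,10) value=10
Op 4: merge R0<->R1 -> R0=(0,0,0,0) R1=(0,0,0,0)
Op 5: merge R1<->R2 -> R1=(0,0,0,0) R2=(0,0,0,0)
Op 6: merge R2<->R3 -> R2=(0,0,0,10) R3=(0,0,0,10)
Op 7: inc R0 by 4 -> R0=(4,0,0,0) value=4
Op 8: merge R3<->R0 -> R3=(4,0,0,10) R0=(4,0,0,10)
Op 9: merge R0<->R2 -> R0=(4,0,0,10) R2=(4,0,0,10)
Op 10: inc R2 by 1 -> R2=(4,0,1,10) value=15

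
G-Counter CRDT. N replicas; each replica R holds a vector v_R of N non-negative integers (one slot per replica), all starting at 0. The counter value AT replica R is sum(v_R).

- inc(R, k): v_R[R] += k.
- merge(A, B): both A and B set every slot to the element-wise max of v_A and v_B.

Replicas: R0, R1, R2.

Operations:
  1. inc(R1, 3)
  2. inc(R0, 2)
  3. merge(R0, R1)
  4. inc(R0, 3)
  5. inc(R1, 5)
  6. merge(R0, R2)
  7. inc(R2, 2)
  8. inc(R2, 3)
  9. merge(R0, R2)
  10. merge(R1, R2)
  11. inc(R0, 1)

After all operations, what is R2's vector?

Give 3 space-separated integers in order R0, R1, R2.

Answer: 5 8 5

Derivation:
Op 1: inc R1 by 3 -> R1=(0,3,0) value=3
Op 2: inc R0 by 2 -> R0=(2,0,0) value=2
Op 3: merge R0<->R1 -> R0=(2,3,0) R1=(2,3,0)
Op 4: inc R0 by 3 -> R0=(5,3,0) value=8
Op 5: inc R1 by 5 -> R1=(2,8,0) value=10
Op 6: merge R0<->R2 -> R0=(5,3,0) R2=(5,3,0)
Op 7: inc R2 by 2 -> R2=(5,3,2) value=10
Op 8: inc R2 by 3 -> R2=(5,3,5) value=13
Op 9: merge R0<->R2 -> R0=(5,3,5) R2=(5,3,5)
Op 10: merge R1<->R2 -> R1=(5,8,5) R2=(5,8,5)
Op 11: inc R0 by 1 -> R0=(6,3,5) value=14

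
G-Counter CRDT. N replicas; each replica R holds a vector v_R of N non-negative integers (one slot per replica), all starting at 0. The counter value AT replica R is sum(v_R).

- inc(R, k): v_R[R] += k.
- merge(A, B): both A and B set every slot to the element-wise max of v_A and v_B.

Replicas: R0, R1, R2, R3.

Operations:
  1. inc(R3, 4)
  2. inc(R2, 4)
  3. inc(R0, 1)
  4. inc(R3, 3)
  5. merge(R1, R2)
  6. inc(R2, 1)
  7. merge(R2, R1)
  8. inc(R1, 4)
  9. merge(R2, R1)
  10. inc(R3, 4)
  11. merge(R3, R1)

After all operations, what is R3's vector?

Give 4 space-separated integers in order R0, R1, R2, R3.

Op 1: inc R3 by 4 -> R3=(0,0,0,4) value=4
Op 2: inc R2 by 4 -> R2=(0,0,4,0) value=4
Op 3: inc R0 by 1 -> R0=(1,0,0,0) value=1
Op 4: inc R3 by 3 -> R3=(0,0,0,7) value=7
Op 5: merge R1<->R2 -> R1=(0,0,4,0) R2=(0,0,4,0)
Op 6: inc R2 by 1 -> R2=(0,0,5,0) value=5
Op 7: merge R2<->R1 -> R2=(0,0,5,0) R1=(0,0,5,0)
Op 8: inc R1 by 4 -> R1=(0,4,5,0) value=9
Op 9: merge R2<->R1 -> R2=(0,4,5,0) R1=(0,4,5,0)
Op 10: inc R3 by 4 -> R3=(0,0,0,11) value=11
Op 11: merge R3<->R1 -> R3=(0,4,5,11) R1=(0,4,5,11)

Answer: 0 4 5 11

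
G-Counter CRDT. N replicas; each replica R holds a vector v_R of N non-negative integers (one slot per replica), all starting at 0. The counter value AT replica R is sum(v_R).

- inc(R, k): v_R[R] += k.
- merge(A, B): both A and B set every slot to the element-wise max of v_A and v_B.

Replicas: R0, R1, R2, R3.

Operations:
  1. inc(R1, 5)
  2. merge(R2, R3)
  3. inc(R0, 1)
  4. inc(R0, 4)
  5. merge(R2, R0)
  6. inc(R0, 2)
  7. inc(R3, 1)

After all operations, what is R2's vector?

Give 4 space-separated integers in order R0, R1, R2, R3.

Answer: 5 0 0 0

Derivation:
Op 1: inc R1 by 5 -> R1=(0,5,0,0) value=5
Op 2: merge R2<->R3 -> R2=(0,0,0,0) R3=(0,0,0,0)
Op 3: inc R0 by 1 -> R0=(1,0,0,0) value=1
Op 4: inc R0 by 4 -> R0=(5,0,0,0) value=5
Op 5: merge R2<->R0 -> R2=(5,0,0,0) R0=(5,0,0,0)
Op 6: inc R0 by 2 -> R0=(7,0,0,0) value=7
Op 7: inc R3 by 1 -> R3=(0,0,0,1) value=1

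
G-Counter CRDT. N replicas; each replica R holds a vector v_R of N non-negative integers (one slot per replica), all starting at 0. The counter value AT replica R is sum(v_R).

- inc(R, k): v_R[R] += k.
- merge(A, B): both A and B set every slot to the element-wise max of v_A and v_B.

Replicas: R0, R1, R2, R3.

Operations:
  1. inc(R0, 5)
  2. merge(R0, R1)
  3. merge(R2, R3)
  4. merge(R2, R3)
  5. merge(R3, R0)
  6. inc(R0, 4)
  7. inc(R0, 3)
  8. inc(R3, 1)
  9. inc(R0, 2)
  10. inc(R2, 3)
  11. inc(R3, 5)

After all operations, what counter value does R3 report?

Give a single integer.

Op 1: inc R0 by 5 -> R0=(5,0,0,0) value=5
Op 2: merge R0<->R1 -> R0=(5,0,0,0) R1=(5,0,0,0)
Op 3: merge R2<->R3 -> R2=(0,0,0,0) R3=(0,0,0,0)
Op 4: merge R2<->R3 -> R2=(0,0,0,0) R3=(0,0,0,0)
Op 5: merge R3<->R0 -> R3=(5,0,0,0) R0=(5,0,0,0)
Op 6: inc R0 by 4 -> R0=(9,0,0,0) value=9
Op 7: inc R0 by 3 -> R0=(12,0,0,0) value=12
Op 8: inc R3 by 1 -> R3=(5,0,0,1) value=6
Op 9: inc R0 by 2 -> R0=(14,0,0,0) value=14
Op 10: inc R2 by 3 -> R2=(0,0,3,0) value=3
Op 11: inc R3 by 5 -> R3=(5,0,0,6) value=11

Answer: 11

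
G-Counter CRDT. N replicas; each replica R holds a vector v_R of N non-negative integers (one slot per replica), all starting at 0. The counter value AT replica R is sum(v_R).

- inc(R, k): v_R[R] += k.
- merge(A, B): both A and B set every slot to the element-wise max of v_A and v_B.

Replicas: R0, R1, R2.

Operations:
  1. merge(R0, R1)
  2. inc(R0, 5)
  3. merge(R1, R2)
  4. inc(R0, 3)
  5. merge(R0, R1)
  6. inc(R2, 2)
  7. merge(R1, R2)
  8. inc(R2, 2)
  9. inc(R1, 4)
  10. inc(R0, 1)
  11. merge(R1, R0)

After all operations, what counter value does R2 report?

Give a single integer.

Op 1: merge R0<->R1 -> R0=(0,0,0) R1=(0,0,0)
Op 2: inc R0 by 5 -> R0=(5,0,0) value=5
Op 3: merge R1<->R2 -> R1=(0,0,0) R2=(0,0,0)
Op 4: inc R0 by 3 -> R0=(8,0,0) value=8
Op 5: merge R0<->R1 -> R0=(8,0,0) R1=(8,0,0)
Op 6: inc R2 by 2 -> R2=(0,0,2) value=2
Op 7: merge R1<->R2 -> R1=(8,0,2) R2=(8,0,2)
Op 8: inc R2 by 2 -> R2=(8,0,4) value=12
Op 9: inc R1 by 4 -> R1=(8,4,2) value=14
Op 10: inc R0 by 1 -> R0=(9,0,0) value=9
Op 11: merge R1<->R0 -> R1=(9,4,2) R0=(9,4,2)

Answer: 12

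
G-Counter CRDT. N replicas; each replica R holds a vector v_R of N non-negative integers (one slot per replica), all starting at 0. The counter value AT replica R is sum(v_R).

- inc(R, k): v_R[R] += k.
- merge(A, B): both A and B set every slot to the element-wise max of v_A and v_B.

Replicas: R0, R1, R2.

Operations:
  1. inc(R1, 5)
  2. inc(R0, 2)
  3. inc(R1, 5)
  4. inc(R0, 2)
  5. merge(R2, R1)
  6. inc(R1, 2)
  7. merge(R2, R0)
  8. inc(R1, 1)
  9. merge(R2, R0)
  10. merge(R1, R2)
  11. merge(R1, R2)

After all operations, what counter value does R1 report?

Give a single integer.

Answer: 17

Derivation:
Op 1: inc R1 by 5 -> R1=(0,5,0) value=5
Op 2: inc R0 by 2 -> R0=(2,0,0) value=2
Op 3: inc R1 by 5 -> R1=(0,10,0) value=10
Op 4: inc R0 by 2 -> R0=(4,0,0) value=4
Op 5: merge R2<->R1 -> R2=(0,10,0) R1=(0,10,0)
Op 6: inc R1 by 2 -> R1=(0,12,0) value=12
Op 7: merge R2<->R0 -> R2=(4,10,0) R0=(4,10,0)
Op 8: inc R1 by 1 -> R1=(0,13,0) value=13
Op 9: merge R2<->R0 -> R2=(4,10,0) R0=(4,10,0)
Op 10: merge R1<->R2 -> R1=(4,13,0) R2=(4,13,0)
Op 11: merge R1<->R2 -> R1=(4,13,0) R2=(4,13,0)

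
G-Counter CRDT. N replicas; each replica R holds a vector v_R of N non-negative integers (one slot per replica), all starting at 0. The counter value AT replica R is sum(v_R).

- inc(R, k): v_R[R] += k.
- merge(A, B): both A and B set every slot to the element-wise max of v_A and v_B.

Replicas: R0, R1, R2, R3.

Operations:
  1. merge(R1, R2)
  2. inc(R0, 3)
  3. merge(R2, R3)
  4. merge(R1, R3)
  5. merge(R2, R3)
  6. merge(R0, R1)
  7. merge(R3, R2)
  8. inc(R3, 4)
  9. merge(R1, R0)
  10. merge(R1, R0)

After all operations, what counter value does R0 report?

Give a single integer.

Op 1: merge R1<->R2 -> R1=(0,0,0,0) R2=(0,0,0,0)
Op 2: inc R0 by 3 -> R0=(3,0,0,0) value=3
Op 3: merge R2<->R3 -> R2=(0,0,0,0) R3=(0,0,0,0)
Op 4: merge R1<->R3 -> R1=(0,0,0,0) R3=(0,0,0,0)
Op 5: merge R2<->R3 -> R2=(0,0,0,0) R3=(0,0,0,0)
Op 6: merge R0<->R1 -> R0=(3,0,0,0) R1=(3,0,0,0)
Op 7: merge R3<->R2 -> R3=(0,0,0,0) R2=(0,0,0,0)
Op 8: inc R3 by 4 -> R3=(0,0,0,4) value=4
Op 9: merge R1<->R0 -> R1=(3,0,0,0) R0=(3,0,0,0)
Op 10: merge R1<->R0 -> R1=(3,0,0,0) R0=(3,0,0,0)

Answer: 3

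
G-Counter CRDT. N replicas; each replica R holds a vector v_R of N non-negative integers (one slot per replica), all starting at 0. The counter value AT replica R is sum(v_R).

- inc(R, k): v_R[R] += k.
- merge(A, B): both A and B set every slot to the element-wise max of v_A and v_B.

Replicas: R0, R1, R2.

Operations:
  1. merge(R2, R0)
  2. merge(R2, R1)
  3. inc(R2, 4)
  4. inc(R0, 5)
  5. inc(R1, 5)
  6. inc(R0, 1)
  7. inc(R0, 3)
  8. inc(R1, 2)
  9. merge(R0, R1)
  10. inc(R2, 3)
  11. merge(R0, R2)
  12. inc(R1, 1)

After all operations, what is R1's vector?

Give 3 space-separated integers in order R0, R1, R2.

Op 1: merge R2<->R0 -> R2=(0,0,0) R0=(0,0,0)
Op 2: merge R2<->R1 -> R2=(0,0,0) R1=(0,0,0)
Op 3: inc R2 by 4 -> R2=(0,0,4) value=4
Op 4: inc R0 by 5 -> R0=(5,0,0) value=5
Op 5: inc R1 by 5 -> R1=(0,5,0) value=5
Op 6: inc R0 by 1 -> R0=(6,0,0) value=6
Op 7: inc R0 by 3 -> R0=(9,0,0) value=9
Op 8: inc R1 by 2 -> R1=(0,7,0) value=7
Op 9: merge R0<->R1 -> R0=(9,7,0) R1=(9,7,0)
Op 10: inc R2 by 3 -> R2=(0,0,7) value=7
Op 11: merge R0<->R2 -> R0=(9,7,7) R2=(9,7,7)
Op 12: inc R1 by 1 -> R1=(9,8,0) value=17

Answer: 9 8 0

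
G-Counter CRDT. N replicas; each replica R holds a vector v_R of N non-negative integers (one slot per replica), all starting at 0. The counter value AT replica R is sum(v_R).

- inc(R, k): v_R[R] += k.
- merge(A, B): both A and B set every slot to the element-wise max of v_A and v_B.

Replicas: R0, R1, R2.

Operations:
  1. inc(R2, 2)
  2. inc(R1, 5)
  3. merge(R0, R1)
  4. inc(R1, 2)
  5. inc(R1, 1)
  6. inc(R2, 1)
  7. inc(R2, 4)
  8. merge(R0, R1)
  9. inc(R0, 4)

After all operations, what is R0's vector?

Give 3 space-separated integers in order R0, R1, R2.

Answer: 4 8 0

Derivation:
Op 1: inc R2 by 2 -> R2=(0,0,2) value=2
Op 2: inc R1 by 5 -> R1=(0,5,0) value=5
Op 3: merge R0<->R1 -> R0=(0,5,0) R1=(0,5,0)
Op 4: inc R1 by 2 -> R1=(0,7,0) value=7
Op 5: inc R1 by 1 -> R1=(0,8,0) value=8
Op 6: inc R2 by 1 -> R2=(0,0,3) value=3
Op 7: inc R2 by 4 -> R2=(0,0,7) value=7
Op 8: merge R0<->R1 -> R0=(0,8,0) R1=(0,8,0)
Op 9: inc R0 by 4 -> R0=(4,8,0) value=12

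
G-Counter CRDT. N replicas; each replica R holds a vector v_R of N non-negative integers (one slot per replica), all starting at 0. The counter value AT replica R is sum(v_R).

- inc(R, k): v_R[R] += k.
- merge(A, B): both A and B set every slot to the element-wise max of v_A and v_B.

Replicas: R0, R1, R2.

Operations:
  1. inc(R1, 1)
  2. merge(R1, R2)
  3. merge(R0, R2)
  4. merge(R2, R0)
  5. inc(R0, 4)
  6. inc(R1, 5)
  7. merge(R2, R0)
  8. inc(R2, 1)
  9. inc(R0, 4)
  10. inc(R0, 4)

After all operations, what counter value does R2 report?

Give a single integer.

Op 1: inc R1 by 1 -> R1=(0,1,0) value=1
Op 2: merge R1<->R2 -> R1=(0,1,0) R2=(0,1,0)
Op 3: merge R0<->R2 -> R0=(0,1,0) R2=(0,1,0)
Op 4: merge R2<->R0 -> R2=(0,1,0) R0=(0,1,0)
Op 5: inc R0 by 4 -> R0=(4,1,0) value=5
Op 6: inc R1 by 5 -> R1=(0,6,0) value=6
Op 7: merge R2<->R0 -> R2=(4,1,0) R0=(4,1,0)
Op 8: inc R2 by 1 -> R2=(4,1,1) value=6
Op 9: inc R0 by 4 -> R0=(8,1,0) value=9
Op 10: inc R0 by 4 -> R0=(12,1,0) value=13

Answer: 6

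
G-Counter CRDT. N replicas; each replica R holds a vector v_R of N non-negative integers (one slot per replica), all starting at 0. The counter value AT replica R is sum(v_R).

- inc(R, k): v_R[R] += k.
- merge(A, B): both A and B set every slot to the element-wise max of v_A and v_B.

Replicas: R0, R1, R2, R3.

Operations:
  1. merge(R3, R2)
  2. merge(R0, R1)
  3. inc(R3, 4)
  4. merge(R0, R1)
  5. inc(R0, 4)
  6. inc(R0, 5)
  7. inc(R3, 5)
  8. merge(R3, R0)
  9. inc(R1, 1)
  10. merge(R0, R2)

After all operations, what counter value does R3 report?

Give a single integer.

Answer: 18

Derivation:
Op 1: merge R3<->R2 -> R3=(0,0,0,0) R2=(0,0,0,0)
Op 2: merge R0<->R1 -> R0=(0,0,0,0) R1=(0,0,0,0)
Op 3: inc R3 by 4 -> R3=(0,0,0,4) value=4
Op 4: merge R0<->R1 -> R0=(0,0,0,0) R1=(0,0,0,0)
Op 5: inc R0 by 4 -> R0=(4,0,0,0) value=4
Op 6: inc R0 by 5 -> R0=(9,0,0,0) value=9
Op 7: inc R3 by 5 -> R3=(0,0,0,9) value=9
Op 8: merge R3<->R0 -> R3=(9,0,0,9) R0=(9,0,0,9)
Op 9: inc R1 by 1 -> R1=(0,1,0,0) value=1
Op 10: merge R0<->R2 -> R0=(9,0,0,9) R2=(9,0,0,9)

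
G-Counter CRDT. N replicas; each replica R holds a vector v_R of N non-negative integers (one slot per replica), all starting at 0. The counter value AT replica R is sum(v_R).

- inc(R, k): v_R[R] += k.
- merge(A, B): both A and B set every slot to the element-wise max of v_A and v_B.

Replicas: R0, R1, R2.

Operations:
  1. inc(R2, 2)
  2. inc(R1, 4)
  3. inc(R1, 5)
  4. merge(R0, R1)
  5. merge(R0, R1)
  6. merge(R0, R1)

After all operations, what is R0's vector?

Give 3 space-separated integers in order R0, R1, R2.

Op 1: inc R2 by 2 -> R2=(0,0,2) value=2
Op 2: inc R1 by 4 -> R1=(0,4,0) value=4
Op 3: inc R1 by 5 -> R1=(0,9,0) value=9
Op 4: merge R0<->R1 -> R0=(0,9,0) R1=(0,9,0)
Op 5: merge R0<->R1 -> R0=(0,9,0) R1=(0,9,0)
Op 6: merge R0<->R1 -> R0=(0,9,0) R1=(0,9,0)

Answer: 0 9 0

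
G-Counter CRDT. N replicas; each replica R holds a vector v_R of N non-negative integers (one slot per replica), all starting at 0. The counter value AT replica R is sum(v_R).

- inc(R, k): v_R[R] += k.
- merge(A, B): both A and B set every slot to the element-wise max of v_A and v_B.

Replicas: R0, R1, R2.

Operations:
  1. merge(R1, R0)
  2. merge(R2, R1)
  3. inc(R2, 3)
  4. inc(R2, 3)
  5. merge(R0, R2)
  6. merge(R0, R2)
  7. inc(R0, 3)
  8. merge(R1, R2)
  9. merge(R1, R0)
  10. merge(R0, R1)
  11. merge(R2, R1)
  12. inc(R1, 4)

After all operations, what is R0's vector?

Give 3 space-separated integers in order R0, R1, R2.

Answer: 3 0 6

Derivation:
Op 1: merge R1<->R0 -> R1=(0,0,0) R0=(0,0,0)
Op 2: merge R2<->R1 -> R2=(0,0,0) R1=(0,0,0)
Op 3: inc R2 by 3 -> R2=(0,0,3) value=3
Op 4: inc R2 by 3 -> R2=(0,0,6) value=6
Op 5: merge R0<->R2 -> R0=(0,0,6) R2=(0,0,6)
Op 6: merge R0<->R2 -> R0=(0,0,6) R2=(0,0,6)
Op 7: inc R0 by 3 -> R0=(3,0,6) value=9
Op 8: merge R1<->R2 -> R1=(0,0,6) R2=(0,0,6)
Op 9: merge R1<->R0 -> R1=(3,0,6) R0=(3,0,6)
Op 10: merge R0<->R1 -> R0=(3,0,6) R1=(3,0,6)
Op 11: merge R2<->R1 -> R2=(3,0,6) R1=(3,0,6)
Op 12: inc R1 by 4 -> R1=(3,4,6) value=13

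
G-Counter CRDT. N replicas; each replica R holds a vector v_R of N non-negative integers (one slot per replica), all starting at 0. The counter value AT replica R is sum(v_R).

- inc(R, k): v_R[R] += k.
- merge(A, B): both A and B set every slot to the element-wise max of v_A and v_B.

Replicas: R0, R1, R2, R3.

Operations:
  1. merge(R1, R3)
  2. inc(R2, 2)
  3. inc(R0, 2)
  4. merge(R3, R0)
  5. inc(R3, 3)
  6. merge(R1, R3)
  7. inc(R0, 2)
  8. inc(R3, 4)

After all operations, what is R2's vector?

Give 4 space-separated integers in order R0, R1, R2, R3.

Op 1: merge R1<->R3 -> R1=(0,0,0,0) R3=(0,0,0,0)
Op 2: inc R2 by 2 -> R2=(0,0,2,0) value=2
Op 3: inc R0 by 2 -> R0=(2,0,0,0) value=2
Op 4: merge R3<->R0 -> R3=(2,0,0,0) R0=(2,0,0,0)
Op 5: inc R3 by 3 -> R3=(2,0,0,3) value=5
Op 6: merge R1<->R3 -> R1=(2,0,0,3) R3=(2,0,0,3)
Op 7: inc R0 by 2 -> R0=(4,0,0,0) value=4
Op 8: inc R3 by 4 -> R3=(2,0,0,7) value=9

Answer: 0 0 2 0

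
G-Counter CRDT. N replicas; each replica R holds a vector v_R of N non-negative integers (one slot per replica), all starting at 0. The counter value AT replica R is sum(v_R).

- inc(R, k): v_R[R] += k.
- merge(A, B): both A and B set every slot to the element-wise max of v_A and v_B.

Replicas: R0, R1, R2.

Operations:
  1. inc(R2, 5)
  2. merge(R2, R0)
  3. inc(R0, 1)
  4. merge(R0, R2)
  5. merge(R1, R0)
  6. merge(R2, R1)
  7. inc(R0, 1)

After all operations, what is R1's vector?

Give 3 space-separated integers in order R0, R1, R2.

Op 1: inc R2 by 5 -> R2=(0,0,5) value=5
Op 2: merge R2<->R0 -> R2=(0,0,5) R0=(0,0,5)
Op 3: inc R0 by 1 -> R0=(1,0,5) value=6
Op 4: merge R0<->R2 -> R0=(1,0,5) R2=(1,0,5)
Op 5: merge R1<->R0 -> R1=(1,0,5) R0=(1,0,5)
Op 6: merge R2<->R1 -> R2=(1,0,5) R1=(1,0,5)
Op 7: inc R0 by 1 -> R0=(2,0,5) value=7

Answer: 1 0 5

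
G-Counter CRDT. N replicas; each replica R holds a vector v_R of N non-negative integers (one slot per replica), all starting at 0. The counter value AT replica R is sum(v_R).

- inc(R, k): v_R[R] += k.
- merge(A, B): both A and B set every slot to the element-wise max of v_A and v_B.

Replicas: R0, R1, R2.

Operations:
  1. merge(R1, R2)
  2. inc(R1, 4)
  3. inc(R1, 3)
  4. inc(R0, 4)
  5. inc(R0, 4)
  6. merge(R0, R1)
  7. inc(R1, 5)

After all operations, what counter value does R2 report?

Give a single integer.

Answer: 0

Derivation:
Op 1: merge R1<->R2 -> R1=(0,0,0) R2=(0,0,0)
Op 2: inc R1 by 4 -> R1=(0,4,0) value=4
Op 3: inc R1 by 3 -> R1=(0,7,0) value=7
Op 4: inc R0 by 4 -> R0=(4,0,0) value=4
Op 5: inc R0 by 4 -> R0=(8,0,0) value=8
Op 6: merge R0<->R1 -> R0=(8,7,0) R1=(8,7,0)
Op 7: inc R1 by 5 -> R1=(8,12,0) value=20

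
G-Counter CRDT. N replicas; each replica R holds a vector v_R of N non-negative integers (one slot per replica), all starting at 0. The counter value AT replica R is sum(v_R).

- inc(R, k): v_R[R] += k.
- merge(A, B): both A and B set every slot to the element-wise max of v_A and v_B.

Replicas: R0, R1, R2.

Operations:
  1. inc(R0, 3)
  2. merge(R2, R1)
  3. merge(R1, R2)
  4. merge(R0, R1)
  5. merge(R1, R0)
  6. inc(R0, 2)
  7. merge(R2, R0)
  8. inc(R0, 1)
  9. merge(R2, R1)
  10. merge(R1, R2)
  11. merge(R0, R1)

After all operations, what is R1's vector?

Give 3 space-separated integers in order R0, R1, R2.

Answer: 6 0 0

Derivation:
Op 1: inc R0 by 3 -> R0=(3,0,0) value=3
Op 2: merge R2<->R1 -> R2=(0,0,0) R1=(0,0,0)
Op 3: merge R1<->R2 -> R1=(0,0,0) R2=(0,0,0)
Op 4: merge R0<->R1 -> R0=(3,0,0) R1=(3,0,0)
Op 5: merge R1<->R0 -> R1=(3,0,0) R0=(3,0,0)
Op 6: inc R0 by 2 -> R0=(5,0,0) value=5
Op 7: merge R2<->R0 -> R2=(5,0,0) R0=(5,0,0)
Op 8: inc R0 by 1 -> R0=(6,0,0) value=6
Op 9: merge R2<->R1 -> R2=(5,0,0) R1=(5,0,0)
Op 10: merge R1<->R2 -> R1=(5,0,0) R2=(5,0,0)
Op 11: merge R0<->R1 -> R0=(6,0,0) R1=(6,0,0)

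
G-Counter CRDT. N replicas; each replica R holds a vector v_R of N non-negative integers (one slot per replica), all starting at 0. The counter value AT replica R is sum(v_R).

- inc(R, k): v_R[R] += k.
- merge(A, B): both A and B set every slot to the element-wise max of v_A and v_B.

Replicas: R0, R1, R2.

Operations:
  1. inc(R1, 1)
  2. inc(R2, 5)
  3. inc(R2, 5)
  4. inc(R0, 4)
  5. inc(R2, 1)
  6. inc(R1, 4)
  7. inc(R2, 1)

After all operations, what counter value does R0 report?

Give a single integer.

Op 1: inc R1 by 1 -> R1=(0,1,0) value=1
Op 2: inc R2 by 5 -> R2=(0,0,5) value=5
Op 3: inc R2 by 5 -> R2=(0,0,10) value=10
Op 4: inc R0 by 4 -> R0=(4,0,0) value=4
Op 5: inc R2 by 1 -> R2=(0,0,11) value=11
Op 6: inc R1 by 4 -> R1=(0,5,0) value=5
Op 7: inc R2 by 1 -> R2=(0,0,12) value=12

Answer: 4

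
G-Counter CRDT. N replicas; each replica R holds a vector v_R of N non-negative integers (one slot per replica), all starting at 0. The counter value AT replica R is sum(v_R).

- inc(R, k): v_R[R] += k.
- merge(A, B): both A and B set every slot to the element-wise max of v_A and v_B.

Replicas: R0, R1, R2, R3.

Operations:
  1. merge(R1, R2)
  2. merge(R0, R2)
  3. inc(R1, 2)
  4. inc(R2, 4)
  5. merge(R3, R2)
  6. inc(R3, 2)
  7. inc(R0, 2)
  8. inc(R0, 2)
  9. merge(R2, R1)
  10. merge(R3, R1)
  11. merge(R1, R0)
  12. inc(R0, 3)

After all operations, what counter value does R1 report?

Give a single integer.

Op 1: merge R1<->R2 -> R1=(0,0,0,0) R2=(0,0,0,0)
Op 2: merge R0<->R2 -> R0=(0,0,0,0) R2=(0,0,0,0)
Op 3: inc R1 by 2 -> R1=(0,2,0,0) value=2
Op 4: inc R2 by 4 -> R2=(0,0,4,0) value=4
Op 5: merge R3<->R2 -> R3=(0,0,4,0) R2=(0,0,4,0)
Op 6: inc R3 by 2 -> R3=(0,0,4,2) value=6
Op 7: inc R0 by 2 -> R0=(2,0,0,0) value=2
Op 8: inc R0 by 2 -> R0=(4,0,0,0) value=4
Op 9: merge R2<->R1 -> R2=(0,2,4,0) R1=(0,2,4,0)
Op 10: merge R3<->R1 -> R3=(0,2,4,2) R1=(0,2,4,2)
Op 11: merge R1<->R0 -> R1=(4,2,4,2) R0=(4,2,4,2)
Op 12: inc R0 by 3 -> R0=(7,2,4,2) value=15

Answer: 12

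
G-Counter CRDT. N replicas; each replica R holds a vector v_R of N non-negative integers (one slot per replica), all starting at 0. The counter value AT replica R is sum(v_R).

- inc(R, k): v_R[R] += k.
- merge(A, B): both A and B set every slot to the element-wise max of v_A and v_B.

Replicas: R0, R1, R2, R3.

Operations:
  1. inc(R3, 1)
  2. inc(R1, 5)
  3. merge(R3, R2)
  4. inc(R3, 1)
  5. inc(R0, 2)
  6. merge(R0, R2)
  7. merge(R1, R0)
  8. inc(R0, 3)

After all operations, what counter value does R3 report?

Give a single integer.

Op 1: inc R3 by 1 -> R3=(0,0,0,1) value=1
Op 2: inc R1 by 5 -> R1=(0,5,0,0) value=5
Op 3: merge R3<->R2 -> R3=(0,0,0,1) R2=(0,0,0,1)
Op 4: inc R3 by 1 -> R3=(0,0,0,2) value=2
Op 5: inc R0 by 2 -> R0=(2,0,0,0) value=2
Op 6: merge R0<->R2 -> R0=(2,0,0,1) R2=(2,0,0,1)
Op 7: merge R1<->R0 -> R1=(2,5,0,1) R0=(2,5,0,1)
Op 8: inc R0 by 3 -> R0=(5,5,0,1) value=11

Answer: 2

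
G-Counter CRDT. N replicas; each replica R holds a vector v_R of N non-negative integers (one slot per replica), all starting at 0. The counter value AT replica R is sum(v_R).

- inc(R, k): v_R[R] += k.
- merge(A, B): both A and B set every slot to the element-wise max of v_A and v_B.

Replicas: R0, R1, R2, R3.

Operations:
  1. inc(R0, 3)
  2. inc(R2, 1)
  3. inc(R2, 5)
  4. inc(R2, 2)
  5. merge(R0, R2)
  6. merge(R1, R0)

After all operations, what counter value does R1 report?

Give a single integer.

Answer: 11

Derivation:
Op 1: inc R0 by 3 -> R0=(3,0,0,0) value=3
Op 2: inc R2 by 1 -> R2=(0,0,1,0) value=1
Op 3: inc R2 by 5 -> R2=(0,0,6,0) value=6
Op 4: inc R2 by 2 -> R2=(0,0,8,0) value=8
Op 5: merge R0<->R2 -> R0=(3,0,8,0) R2=(3,0,8,0)
Op 6: merge R1<->R0 -> R1=(3,0,8,0) R0=(3,0,8,0)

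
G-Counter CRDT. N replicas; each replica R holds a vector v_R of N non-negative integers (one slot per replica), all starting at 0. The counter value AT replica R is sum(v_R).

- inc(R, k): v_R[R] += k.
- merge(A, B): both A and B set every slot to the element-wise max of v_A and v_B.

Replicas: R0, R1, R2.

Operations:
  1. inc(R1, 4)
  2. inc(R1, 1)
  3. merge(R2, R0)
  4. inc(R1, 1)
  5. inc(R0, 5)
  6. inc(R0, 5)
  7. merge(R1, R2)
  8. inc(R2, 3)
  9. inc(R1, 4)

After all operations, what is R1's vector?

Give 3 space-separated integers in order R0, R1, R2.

Answer: 0 10 0

Derivation:
Op 1: inc R1 by 4 -> R1=(0,4,0) value=4
Op 2: inc R1 by 1 -> R1=(0,5,0) value=5
Op 3: merge R2<->R0 -> R2=(0,0,0) R0=(0,0,0)
Op 4: inc R1 by 1 -> R1=(0,6,0) value=6
Op 5: inc R0 by 5 -> R0=(5,0,0) value=5
Op 6: inc R0 by 5 -> R0=(10,0,0) value=10
Op 7: merge R1<->R2 -> R1=(0,6,0) R2=(0,6,0)
Op 8: inc R2 by 3 -> R2=(0,6,3) value=9
Op 9: inc R1 by 4 -> R1=(0,10,0) value=10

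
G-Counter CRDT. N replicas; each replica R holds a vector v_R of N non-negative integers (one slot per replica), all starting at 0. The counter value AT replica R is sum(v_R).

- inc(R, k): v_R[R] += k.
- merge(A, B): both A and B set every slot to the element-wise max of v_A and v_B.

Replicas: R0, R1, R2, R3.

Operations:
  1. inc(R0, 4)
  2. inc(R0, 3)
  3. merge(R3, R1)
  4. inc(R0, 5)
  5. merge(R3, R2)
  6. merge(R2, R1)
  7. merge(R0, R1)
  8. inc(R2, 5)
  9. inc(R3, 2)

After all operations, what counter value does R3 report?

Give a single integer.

Op 1: inc R0 by 4 -> R0=(4,0,0,0) value=4
Op 2: inc R0 by 3 -> R0=(7,0,0,0) value=7
Op 3: merge R3<->R1 -> R3=(0,0,0,0) R1=(0,0,0,0)
Op 4: inc R0 by 5 -> R0=(12,0,0,0) value=12
Op 5: merge R3<->R2 -> R3=(0,0,0,0) R2=(0,0,0,0)
Op 6: merge R2<->R1 -> R2=(0,0,0,0) R1=(0,0,0,0)
Op 7: merge R0<->R1 -> R0=(12,0,0,0) R1=(12,0,0,0)
Op 8: inc R2 by 5 -> R2=(0,0,5,0) value=5
Op 9: inc R3 by 2 -> R3=(0,0,0,2) value=2

Answer: 2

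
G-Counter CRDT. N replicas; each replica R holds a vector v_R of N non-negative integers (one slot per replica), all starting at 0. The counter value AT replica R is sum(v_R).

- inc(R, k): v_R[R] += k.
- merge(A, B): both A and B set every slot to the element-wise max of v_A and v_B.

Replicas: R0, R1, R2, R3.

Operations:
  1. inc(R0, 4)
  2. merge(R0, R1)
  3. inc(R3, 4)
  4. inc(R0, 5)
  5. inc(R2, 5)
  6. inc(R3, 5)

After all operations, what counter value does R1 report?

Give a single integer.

Answer: 4

Derivation:
Op 1: inc R0 by 4 -> R0=(4,0,0,0) value=4
Op 2: merge R0<->R1 -> R0=(4,0,0,0) R1=(4,0,0,0)
Op 3: inc R3 by 4 -> R3=(0,0,0,4) value=4
Op 4: inc R0 by 5 -> R0=(9,0,0,0) value=9
Op 5: inc R2 by 5 -> R2=(0,0,5,0) value=5
Op 6: inc R3 by 5 -> R3=(0,0,0,9) value=9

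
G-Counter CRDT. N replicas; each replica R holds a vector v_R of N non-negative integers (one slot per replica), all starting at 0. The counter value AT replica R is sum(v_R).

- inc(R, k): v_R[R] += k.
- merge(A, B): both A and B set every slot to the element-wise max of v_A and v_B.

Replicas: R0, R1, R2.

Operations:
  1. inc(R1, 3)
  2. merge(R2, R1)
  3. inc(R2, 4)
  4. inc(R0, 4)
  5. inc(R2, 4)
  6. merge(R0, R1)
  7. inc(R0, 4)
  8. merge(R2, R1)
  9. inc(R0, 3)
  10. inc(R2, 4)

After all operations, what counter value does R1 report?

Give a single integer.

Answer: 15

Derivation:
Op 1: inc R1 by 3 -> R1=(0,3,0) value=3
Op 2: merge R2<->R1 -> R2=(0,3,0) R1=(0,3,0)
Op 3: inc R2 by 4 -> R2=(0,3,4) value=7
Op 4: inc R0 by 4 -> R0=(4,0,0) value=4
Op 5: inc R2 by 4 -> R2=(0,3,8) value=11
Op 6: merge R0<->R1 -> R0=(4,3,0) R1=(4,3,0)
Op 7: inc R0 by 4 -> R0=(8,3,0) value=11
Op 8: merge R2<->R1 -> R2=(4,3,8) R1=(4,3,8)
Op 9: inc R0 by 3 -> R0=(11,3,0) value=14
Op 10: inc R2 by 4 -> R2=(4,3,12) value=19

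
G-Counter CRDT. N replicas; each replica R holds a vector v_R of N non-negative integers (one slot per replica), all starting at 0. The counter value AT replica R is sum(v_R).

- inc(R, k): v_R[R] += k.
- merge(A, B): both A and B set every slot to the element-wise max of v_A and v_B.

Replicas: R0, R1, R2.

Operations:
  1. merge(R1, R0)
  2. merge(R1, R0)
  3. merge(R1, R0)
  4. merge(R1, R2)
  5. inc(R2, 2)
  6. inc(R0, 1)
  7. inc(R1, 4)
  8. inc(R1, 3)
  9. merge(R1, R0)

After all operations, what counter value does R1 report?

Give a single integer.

Op 1: merge R1<->R0 -> R1=(0,0,0) R0=(0,0,0)
Op 2: merge R1<->R0 -> R1=(0,0,0) R0=(0,0,0)
Op 3: merge R1<->R0 -> R1=(0,0,0) R0=(0,0,0)
Op 4: merge R1<->R2 -> R1=(0,0,0) R2=(0,0,0)
Op 5: inc R2 by 2 -> R2=(0,0,2) value=2
Op 6: inc R0 by 1 -> R0=(1,0,0) value=1
Op 7: inc R1 by 4 -> R1=(0,4,0) value=4
Op 8: inc R1 by 3 -> R1=(0,7,0) value=7
Op 9: merge R1<->R0 -> R1=(1,7,0) R0=(1,7,0)

Answer: 8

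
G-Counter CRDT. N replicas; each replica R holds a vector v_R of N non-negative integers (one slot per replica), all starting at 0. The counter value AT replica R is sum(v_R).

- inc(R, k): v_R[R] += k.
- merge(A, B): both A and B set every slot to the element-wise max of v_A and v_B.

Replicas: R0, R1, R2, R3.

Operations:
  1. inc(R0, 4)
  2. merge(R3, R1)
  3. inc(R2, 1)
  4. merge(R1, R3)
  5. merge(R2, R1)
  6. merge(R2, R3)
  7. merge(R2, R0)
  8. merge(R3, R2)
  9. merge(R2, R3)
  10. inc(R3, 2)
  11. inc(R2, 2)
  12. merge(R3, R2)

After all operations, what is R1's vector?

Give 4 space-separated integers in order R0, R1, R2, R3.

Answer: 0 0 1 0

Derivation:
Op 1: inc R0 by 4 -> R0=(4,0,0,0) value=4
Op 2: merge R3<->R1 -> R3=(0,0,0,0) R1=(0,0,0,0)
Op 3: inc R2 by 1 -> R2=(0,0,1,0) value=1
Op 4: merge R1<->R3 -> R1=(0,0,0,0) R3=(0,0,0,0)
Op 5: merge R2<->R1 -> R2=(0,0,1,0) R1=(0,0,1,0)
Op 6: merge R2<->R3 -> R2=(0,0,1,0) R3=(0,0,1,0)
Op 7: merge R2<->R0 -> R2=(4,0,1,0) R0=(4,0,1,0)
Op 8: merge R3<->R2 -> R3=(4,0,1,0) R2=(4,0,1,0)
Op 9: merge R2<->R3 -> R2=(4,0,1,0) R3=(4,0,1,0)
Op 10: inc R3 by 2 -> R3=(4,0,1,2) value=7
Op 11: inc R2 by 2 -> R2=(4,0,3,0) value=7
Op 12: merge R3<->R2 -> R3=(4,0,3,2) R2=(4,0,3,2)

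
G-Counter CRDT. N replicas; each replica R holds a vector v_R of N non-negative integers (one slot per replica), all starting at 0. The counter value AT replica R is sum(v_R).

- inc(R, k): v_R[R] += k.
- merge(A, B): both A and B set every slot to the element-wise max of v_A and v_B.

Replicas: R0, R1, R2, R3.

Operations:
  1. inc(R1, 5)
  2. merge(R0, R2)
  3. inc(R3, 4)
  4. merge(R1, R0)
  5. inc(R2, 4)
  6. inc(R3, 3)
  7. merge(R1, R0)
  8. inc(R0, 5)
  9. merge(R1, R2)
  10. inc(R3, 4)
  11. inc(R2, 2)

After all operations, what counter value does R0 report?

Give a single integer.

Op 1: inc R1 by 5 -> R1=(0,5,0,0) value=5
Op 2: merge R0<->R2 -> R0=(0,0,0,0) R2=(0,0,0,0)
Op 3: inc R3 by 4 -> R3=(0,0,0,4) value=4
Op 4: merge R1<->R0 -> R1=(0,5,0,0) R0=(0,5,0,0)
Op 5: inc R2 by 4 -> R2=(0,0,4,0) value=4
Op 6: inc R3 by 3 -> R3=(0,0,0,7) value=7
Op 7: merge R1<->R0 -> R1=(0,5,0,0) R0=(0,5,0,0)
Op 8: inc R0 by 5 -> R0=(5,5,0,0) value=10
Op 9: merge R1<->R2 -> R1=(0,5,4,0) R2=(0,5,4,0)
Op 10: inc R3 by 4 -> R3=(0,0,0,11) value=11
Op 11: inc R2 by 2 -> R2=(0,5,6,0) value=11

Answer: 10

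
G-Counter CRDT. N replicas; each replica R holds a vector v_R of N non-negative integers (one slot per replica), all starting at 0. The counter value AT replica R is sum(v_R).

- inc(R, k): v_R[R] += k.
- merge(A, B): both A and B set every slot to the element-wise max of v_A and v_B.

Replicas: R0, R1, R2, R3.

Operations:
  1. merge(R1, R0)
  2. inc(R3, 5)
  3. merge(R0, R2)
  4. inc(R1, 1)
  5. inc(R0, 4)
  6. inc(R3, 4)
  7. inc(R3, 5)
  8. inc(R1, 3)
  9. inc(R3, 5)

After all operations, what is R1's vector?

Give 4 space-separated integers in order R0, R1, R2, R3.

Answer: 0 4 0 0

Derivation:
Op 1: merge R1<->R0 -> R1=(0,0,0,0) R0=(0,0,0,0)
Op 2: inc R3 by 5 -> R3=(0,0,0,5) value=5
Op 3: merge R0<->R2 -> R0=(0,0,0,0) R2=(0,0,0,0)
Op 4: inc R1 by 1 -> R1=(0,1,0,0) value=1
Op 5: inc R0 by 4 -> R0=(4,0,0,0) value=4
Op 6: inc R3 by 4 -> R3=(0,0,0,9) value=9
Op 7: inc R3 by 5 -> R3=(0,0,0,14) value=14
Op 8: inc R1 by 3 -> R1=(0,4,0,0) value=4
Op 9: inc R3 by 5 -> R3=(0,0,0,19) value=19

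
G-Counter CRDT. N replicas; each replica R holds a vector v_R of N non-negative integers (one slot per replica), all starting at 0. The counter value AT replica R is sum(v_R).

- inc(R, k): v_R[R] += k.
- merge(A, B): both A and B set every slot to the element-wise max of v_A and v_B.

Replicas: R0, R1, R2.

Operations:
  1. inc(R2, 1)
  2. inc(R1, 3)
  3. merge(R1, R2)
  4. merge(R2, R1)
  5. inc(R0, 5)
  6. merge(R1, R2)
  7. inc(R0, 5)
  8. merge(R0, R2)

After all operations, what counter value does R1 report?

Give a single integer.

Answer: 4

Derivation:
Op 1: inc R2 by 1 -> R2=(0,0,1) value=1
Op 2: inc R1 by 3 -> R1=(0,3,0) value=3
Op 3: merge R1<->R2 -> R1=(0,3,1) R2=(0,3,1)
Op 4: merge R2<->R1 -> R2=(0,3,1) R1=(0,3,1)
Op 5: inc R0 by 5 -> R0=(5,0,0) value=5
Op 6: merge R1<->R2 -> R1=(0,3,1) R2=(0,3,1)
Op 7: inc R0 by 5 -> R0=(10,0,0) value=10
Op 8: merge R0<->R2 -> R0=(10,3,1) R2=(10,3,1)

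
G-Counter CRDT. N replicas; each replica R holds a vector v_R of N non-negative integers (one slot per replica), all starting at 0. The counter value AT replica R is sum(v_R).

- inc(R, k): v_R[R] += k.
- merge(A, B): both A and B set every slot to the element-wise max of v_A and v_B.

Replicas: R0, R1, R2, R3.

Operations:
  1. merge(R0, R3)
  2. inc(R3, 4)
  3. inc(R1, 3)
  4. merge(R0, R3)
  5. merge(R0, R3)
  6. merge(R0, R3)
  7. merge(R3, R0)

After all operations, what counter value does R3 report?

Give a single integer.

Op 1: merge R0<->R3 -> R0=(0,0,0,0) R3=(0,0,0,0)
Op 2: inc R3 by 4 -> R3=(0,0,0,4) value=4
Op 3: inc R1 by 3 -> R1=(0,3,0,0) value=3
Op 4: merge R0<->R3 -> R0=(0,0,0,4) R3=(0,0,0,4)
Op 5: merge R0<->R3 -> R0=(0,0,0,4) R3=(0,0,0,4)
Op 6: merge R0<->R3 -> R0=(0,0,0,4) R3=(0,0,0,4)
Op 7: merge R3<->R0 -> R3=(0,0,0,4) R0=(0,0,0,4)

Answer: 4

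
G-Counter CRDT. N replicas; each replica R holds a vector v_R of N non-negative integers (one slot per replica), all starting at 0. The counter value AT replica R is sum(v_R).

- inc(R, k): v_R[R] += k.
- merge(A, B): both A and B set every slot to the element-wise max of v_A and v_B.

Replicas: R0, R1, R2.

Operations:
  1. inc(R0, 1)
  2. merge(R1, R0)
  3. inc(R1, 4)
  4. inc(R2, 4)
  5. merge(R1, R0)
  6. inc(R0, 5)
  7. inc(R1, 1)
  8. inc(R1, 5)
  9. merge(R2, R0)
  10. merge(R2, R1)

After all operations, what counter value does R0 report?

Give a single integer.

Answer: 14

Derivation:
Op 1: inc R0 by 1 -> R0=(1,0,0) value=1
Op 2: merge R1<->R0 -> R1=(1,0,0) R0=(1,0,0)
Op 3: inc R1 by 4 -> R1=(1,4,0) value=5
Op 4: inc R2 by 4 -> R2=(0,0,4) value=4
Op 5: merge R1<->R0 -> R1=(1,4,0) R0=(1,4,0)
Op 6: inc R0 by 5 -> R0=(6,4,0) value=10
Op 7: inc R1 by 1 -> R1=(1,5,0) value=6
Op 8: inc R1 by 5 -> R1=(1,10,0) value=11
Op 9: merge R2<->R0 -> R2=(6,4,4) R0=(6,4,4)
Op 10: merge R2<->R1 -> R2=(6,10,4) R1=(6,10,4)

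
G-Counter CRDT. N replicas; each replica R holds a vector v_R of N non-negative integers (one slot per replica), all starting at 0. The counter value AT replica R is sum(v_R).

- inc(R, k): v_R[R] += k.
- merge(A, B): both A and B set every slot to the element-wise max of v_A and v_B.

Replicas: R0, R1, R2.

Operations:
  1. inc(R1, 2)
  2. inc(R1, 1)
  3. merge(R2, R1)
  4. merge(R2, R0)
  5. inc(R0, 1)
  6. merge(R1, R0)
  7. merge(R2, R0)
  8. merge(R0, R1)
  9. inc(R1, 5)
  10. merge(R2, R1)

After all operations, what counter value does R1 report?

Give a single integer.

Answer: 9

Derivation:
Op 1: inc R1 by 2 -> R1=(0,2,0) value=2
Op 2: inc R1 by 1 -> R1=(0,3,0) value=3
Op 3: merge R2<->R1 -> R2=(0,3,0) R1=(0,3,0)
Op 4: merge R2<->R0 -> R2=(0,3,0) R0=(0,3,0)
Op 5: inc R0 by 1 -> R0=(1,3,0) value=4
Op 6: merge R1<->R0 -> R1=(1,3,0) R0=(1,3,0)
Op 7: merge R2<->R0 -> R2=(1,3,0) R0=(1,3,0)
Op 8: merge R0<->R1 -> R0=(1,3,0) R1=(1,3,0)
Op 9: inc R1 by 5 -> R1=(1,8,0) value=9
Op 10: merge R2<->R1 -> R2=(1,8,0) R1=(1,8,0)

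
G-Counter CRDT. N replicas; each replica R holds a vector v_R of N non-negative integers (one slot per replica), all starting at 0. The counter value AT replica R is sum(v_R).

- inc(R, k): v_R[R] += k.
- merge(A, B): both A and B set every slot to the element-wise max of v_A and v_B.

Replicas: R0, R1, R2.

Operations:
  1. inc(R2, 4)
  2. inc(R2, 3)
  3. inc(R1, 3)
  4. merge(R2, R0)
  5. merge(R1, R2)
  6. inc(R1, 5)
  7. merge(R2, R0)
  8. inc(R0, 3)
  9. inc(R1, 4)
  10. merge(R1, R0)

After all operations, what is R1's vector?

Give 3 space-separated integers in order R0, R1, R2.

Answer: 3 12 7

Derivation:
Op 1: inc R2 by 4 -> R2=(0,0,4) value=4
Op 2: inc R2 by 3 -> R2=(0,0,7) value=7
Op 3: inc R1 by 3 -> R1=(0,3,0) value=3
Op 4: merge R2<->R0 -> R2=(0,0,7) R0=(0,0,7)
Op 5: merge R1<->R2 -> R1=(0,3,7) R2=(0,3,7)
Op 6: inc R1 by 5 -> R1=(0,8,7) value=15
Op 7: merge R2<->R0 -> R2=(0,3,7) R0=(0,3,7)
Op 8: inc R0 by 3 -> R0=(3,3,7) value=13
Op 9: inc R1 by 4 -> R1=(0,12,7) value=19
Op 10: merge R1<->R0 -> R1=(3,12,7) R0=(3,12,7)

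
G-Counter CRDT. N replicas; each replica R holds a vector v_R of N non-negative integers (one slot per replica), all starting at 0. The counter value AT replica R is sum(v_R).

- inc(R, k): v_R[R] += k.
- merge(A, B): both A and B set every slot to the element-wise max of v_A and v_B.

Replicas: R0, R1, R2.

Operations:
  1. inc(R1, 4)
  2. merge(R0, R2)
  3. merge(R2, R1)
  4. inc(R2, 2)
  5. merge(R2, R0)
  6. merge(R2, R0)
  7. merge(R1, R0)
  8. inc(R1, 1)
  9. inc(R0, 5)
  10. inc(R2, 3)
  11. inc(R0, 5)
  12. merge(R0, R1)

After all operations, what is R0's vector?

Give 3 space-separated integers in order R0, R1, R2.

Op 1: inc R1 by 4 -> R1=(0,4,0) value=4
Op 2: merge R0<->R2 -> R0=(0,0,0) R2=(0,0,0)
Op 3: merge R2<->R1 -> R2=(0,4,0) R1=(0,4,0)
Op 4: inc R2 by 2 -> R2=(0,4,2) value=6
Op 5: merge R2<->R0 -> R2=(0,4,2) R0=(0,4,2)
Op 6: merge R2<->R0 -> R2=(0,4,2) R0=(0,4,2)
Op 7: merge R1<->R0 -> R1=(0,4,2) R0=(0,4,2)
Op 8: inc R1 by 1 -> R1=(0,5,2) value=7
Op 9: inc R0 by 5 -> R0=(5,4,2) value=11
Op 10: inc R2 by 3 -> R2=(0,4,5) value=9
Op 11: inc R0 by 5 -> R0=(10,4,2) value=16
Op 12: merge R0<->R1 -> R0=(10,5,2) R1=(10,5,2)

Answer: 10 5 2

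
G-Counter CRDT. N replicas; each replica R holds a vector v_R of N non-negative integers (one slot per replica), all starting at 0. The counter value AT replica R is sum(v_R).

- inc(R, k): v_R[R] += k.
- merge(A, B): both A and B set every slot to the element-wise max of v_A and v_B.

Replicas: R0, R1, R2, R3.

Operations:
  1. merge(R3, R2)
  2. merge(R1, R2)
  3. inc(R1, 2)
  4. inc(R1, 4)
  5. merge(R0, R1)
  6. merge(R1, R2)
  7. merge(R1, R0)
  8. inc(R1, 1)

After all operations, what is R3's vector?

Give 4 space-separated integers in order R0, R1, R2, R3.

Answer: 0 0 0 0

Derivation:
Op 1: merge R3<->R2 -> R3=(0,0,0,0) R2=(0,0,0,0)
Op 2: merge R1<->R2 -> R1=(0,0,0,0) R2=(0,0,0,0)
Op 3: inc R1 by 2 -> R1=(0,2,0,0) value=2
Op 4: inc R1 by 4 -> R1=(0,6,0,0) value=6
Op 5: merge R0<->R1 -> R0=(0,6,0,0) R1=(0,6,0,0)
Op 6: merge R1<->R2 -> R1=(0,6,0,0) R2=(0,6,0,0)
Op 7: merge R1<->R0 -> R1=(0,6,0,0) R0=(0,6,0,0)
Op 8: inc R1 by 1 -> R1=(0,7,0,0) value=7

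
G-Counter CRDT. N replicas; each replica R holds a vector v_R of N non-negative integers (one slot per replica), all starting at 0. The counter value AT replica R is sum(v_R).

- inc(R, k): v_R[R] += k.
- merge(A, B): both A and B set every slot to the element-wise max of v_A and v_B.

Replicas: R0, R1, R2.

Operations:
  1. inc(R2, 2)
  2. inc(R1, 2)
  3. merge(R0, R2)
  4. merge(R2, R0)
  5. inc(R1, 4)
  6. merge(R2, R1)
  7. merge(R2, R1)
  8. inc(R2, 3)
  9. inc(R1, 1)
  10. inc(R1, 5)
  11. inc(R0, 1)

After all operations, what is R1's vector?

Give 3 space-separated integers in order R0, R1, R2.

Answer: 0 12 2

Derivation:
Op 1: inc R2 by 2 -> R2=(0,0,2) value=2
Op 2: inc R1 by 2 -> R1=(0,2,0) value=2
Op 3: merge R0<->R2 -> R0=(0,0,2) R2=(0,0,2)
Op 4: merge R2<->R0 -> R2=(0,0,2) R0=(0,0,2)
Op 5: inc R1 by 4 -> R1=(0,6,0) value=6
Op 6: merge R2<->R1 -> R2=(0,6,2) R1=(0,6,2)
Op 7: merge R2<->R1 -> R2=(0,6,2) R1=(0,6,2)
Op 8: inc R2 by 3 -> R2=(0,6,5) value=11
Op 9: inc R1 by 1 -> R1=(0,7,2) value=9
Op 10: inc R1 by 5 -> R1=(0,12,2) value=14
Op 11: inc R0 by 1 -> R0=(1,0,2) value=3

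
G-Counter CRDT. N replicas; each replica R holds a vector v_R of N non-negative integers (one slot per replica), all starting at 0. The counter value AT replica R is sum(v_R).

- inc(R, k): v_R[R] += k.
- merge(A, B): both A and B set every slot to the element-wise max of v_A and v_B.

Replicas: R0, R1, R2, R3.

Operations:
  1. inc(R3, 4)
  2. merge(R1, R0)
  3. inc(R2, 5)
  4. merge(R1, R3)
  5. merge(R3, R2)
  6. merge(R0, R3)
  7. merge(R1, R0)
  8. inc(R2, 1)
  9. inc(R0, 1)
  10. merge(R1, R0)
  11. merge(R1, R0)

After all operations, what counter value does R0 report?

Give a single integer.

Op 1: inc R3 by 4 -> R3=(0,0,0,4) value=4
Op 2: merge R1<->R0 -> R1=(0,0,0,0) R0=(0,0,0,0)
Op 3: inc R2 by 5 -> R2=(0,0,5,0) value=5
Op 4: merge R1<->R3 -> R1=(0,0,0,4) R3=(0,0,0,4)
Op 5: merge R3<->R2 -> R3=(0,0,5,4) R2=(0,0,5,4)
Op 6: merge R0<->R3 -> R0=(0,0,5,4) R3=(0,0,5,4)
Op 7: merge R1<->R0 -> R1=(0,0,5,4) R0=(0,0,5,4)
Op 8: inc R2 by 1 -> R2=(0,0,6,4) value=10
Op 9: inc R0 by 1 -> R0=(1,0,5,4) value=10
Op 10: merge R1<->R0 -> R1=(1,0,5,4) R0=(1,0,5,4)
Op 11: merge R1<->R0 -> R1=(1,0,5,4) R0=(1,0,5,4)

Answer: 10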